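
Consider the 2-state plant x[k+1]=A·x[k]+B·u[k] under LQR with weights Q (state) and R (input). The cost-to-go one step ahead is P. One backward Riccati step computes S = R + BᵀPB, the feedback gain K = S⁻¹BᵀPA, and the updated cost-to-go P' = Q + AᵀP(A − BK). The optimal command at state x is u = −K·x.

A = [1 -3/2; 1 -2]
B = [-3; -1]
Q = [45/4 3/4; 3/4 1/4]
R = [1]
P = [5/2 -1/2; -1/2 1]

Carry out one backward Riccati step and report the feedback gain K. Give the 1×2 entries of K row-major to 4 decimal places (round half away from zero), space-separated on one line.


-0.3023 0.4419

BᵀP = [-7.0000 0.5000]
S = R + BᵀPB = [1] + [20.5000] = [21.5000]
BᵀPA = [-6.5000 9.5000]
K = S⁻¹·BᵀPA = [-0.3023 0.4419]
A−BK = [0.0930 -0.1744; 0.6977 -1.5581]
AᵀP(A−BK) = [0.5349 -1.1279; -1.1279 2.4273]
P' = Q + AᵀP(A−BK) = [11.7849 -0.3779; -0.3779 2.6773]
tr(P') = 14.4622


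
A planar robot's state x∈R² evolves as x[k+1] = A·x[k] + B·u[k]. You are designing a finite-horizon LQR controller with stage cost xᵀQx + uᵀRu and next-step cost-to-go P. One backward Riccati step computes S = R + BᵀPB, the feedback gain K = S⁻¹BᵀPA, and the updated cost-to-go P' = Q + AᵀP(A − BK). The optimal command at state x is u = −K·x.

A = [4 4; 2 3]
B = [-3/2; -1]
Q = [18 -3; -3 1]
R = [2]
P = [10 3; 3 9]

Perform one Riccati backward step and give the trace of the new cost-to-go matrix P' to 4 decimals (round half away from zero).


BᵀP = [-18.0000 -13.5000]
S = R + BᵀPB = [2] + [40.5000] = [42.5000]
BᵀPA = [-99.0000 -112.5000]
K = S⁻¹·BᵀPA = [-2.3294 -2.6471]
A−BK = [0.5059 0.0294; -0.3294 0.3529]
AᵀP(A−BK) = [13.3882 11.9412; 11.9412 15.2059]
P' = Q + AᵀP(A−BK) = [31.3882 8.9412; 8.9412 16.2059]
tr(P') = 47.5941

47.5941


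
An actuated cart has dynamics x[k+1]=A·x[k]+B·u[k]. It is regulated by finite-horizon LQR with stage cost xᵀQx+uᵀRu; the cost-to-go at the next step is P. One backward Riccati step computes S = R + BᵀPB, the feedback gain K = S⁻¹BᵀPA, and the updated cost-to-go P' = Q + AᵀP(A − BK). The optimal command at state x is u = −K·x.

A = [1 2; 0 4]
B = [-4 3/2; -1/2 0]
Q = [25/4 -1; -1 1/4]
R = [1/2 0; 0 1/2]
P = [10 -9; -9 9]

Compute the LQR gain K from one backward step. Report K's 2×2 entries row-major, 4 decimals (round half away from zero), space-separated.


BᵀP = [-35.5000 31.5000; 15.0000 -13.5000]
S = R + BᵀPB = [1/2 0; 0 1/2] + [126.2500 -53.2500; -53.2500 22.5000] = [126.7500 -53.2500; -53.2500 23.0000]
BᵀPA = [-35.5000 55.0000; 15.0000 -24.0000]
K = S⁻¹·BᵀPA = [-0.2227 -0.1631; 0.1365 -1.4212]
A−BK = [-0.0957 3.4792; -0.1114 3.9184]
AᵀP(A−BK) = [0.0455 -0.4737; -0.4737 14.8643]
P' = Q + AᵀP(A−BK) = [6.2955 -1.4737; -1.4737 15.1143]
tr(P') = 21.4098

-0.2227 -0.1631 0.1365 -1.4212


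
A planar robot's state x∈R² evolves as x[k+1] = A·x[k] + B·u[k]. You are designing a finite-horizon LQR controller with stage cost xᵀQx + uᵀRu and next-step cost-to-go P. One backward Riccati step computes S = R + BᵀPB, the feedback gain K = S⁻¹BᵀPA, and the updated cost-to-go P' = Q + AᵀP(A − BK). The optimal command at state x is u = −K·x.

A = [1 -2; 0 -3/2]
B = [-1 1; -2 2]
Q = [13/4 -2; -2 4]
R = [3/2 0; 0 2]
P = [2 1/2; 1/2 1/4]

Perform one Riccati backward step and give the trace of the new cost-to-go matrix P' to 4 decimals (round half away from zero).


BᵀP = [-3.0000 -1.0000; 3.0000 1.0000]
S = R + BᵀPB = [3/2 0; 0 2] + [5.0000 -5.0000; -5.0000 5.0000] = [6.5000 -5.0000; -5.0000 7.0000]
BᵀPA = [-3.0000 7.5000; 3.0000 -7.5000]
K = S⁻¹·BᵀPA = [-0.2927 0.7317; 0.2195 -0.5488]
A−BK = [0.4878 -0.7195; -1.0244 1.0610]
AᵀP(A−BK) = [0.4634 -0.9085; -0.9085 1.9588]
P' = Q + AᵀP(A−BK) = [3.7134 -2.9085; -2.9085 5.9588]
tr(P') = 9.6723

9.6723


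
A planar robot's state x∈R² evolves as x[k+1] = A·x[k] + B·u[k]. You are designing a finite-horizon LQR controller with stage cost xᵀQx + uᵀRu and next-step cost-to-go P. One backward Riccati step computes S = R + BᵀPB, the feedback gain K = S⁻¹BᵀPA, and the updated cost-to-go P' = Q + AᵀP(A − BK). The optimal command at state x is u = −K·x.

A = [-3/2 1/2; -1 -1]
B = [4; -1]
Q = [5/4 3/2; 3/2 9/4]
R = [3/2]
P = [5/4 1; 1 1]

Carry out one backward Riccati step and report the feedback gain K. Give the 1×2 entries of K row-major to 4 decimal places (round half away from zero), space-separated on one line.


BᵀP = [4.0000 3.0000]
S = R + BᵀPB = [3/2] + [13.0000] = [14.5000]
BᵀPA = [-9.0000 -1.0000]
K = S⁻¹·BᵀPA = [-0.6207 -0.0690]
A−BK = [0.9828 0.7759; -1.6207 -1.0690]
AᵀP(A−BK) = [1.2263 0.4418; 0.4418 0.2435]
P' = Q + AᵀP(A−BK) = [2.4763 1.9418; 1.9418 2.4935]
tr(P') = 4.9698

-0.6207 -0.0690


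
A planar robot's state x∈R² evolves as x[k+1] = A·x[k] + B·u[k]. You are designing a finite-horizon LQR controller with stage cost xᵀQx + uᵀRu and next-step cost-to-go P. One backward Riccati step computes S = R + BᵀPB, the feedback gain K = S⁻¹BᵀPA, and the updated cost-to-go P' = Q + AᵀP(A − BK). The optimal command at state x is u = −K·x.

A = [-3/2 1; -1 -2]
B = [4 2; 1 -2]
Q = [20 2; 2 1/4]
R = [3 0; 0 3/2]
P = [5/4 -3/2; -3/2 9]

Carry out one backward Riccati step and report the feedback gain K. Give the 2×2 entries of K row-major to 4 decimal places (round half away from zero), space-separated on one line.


-0.4246 -0.1687 0.2417 0.8747

BᵀP = [3.5000 3.0000; 5.5000 -21.0000]
S = R + BᵀPB = [3 0; 0 3/2] + [17.0000 1.0000; 1.0000 53.0000] = [20.0000 1.0000; 1.0000 54.5000]
BᵀPA = [-8.2500 -2.5000; 12.7500 47.5000]
K = S⁻¹·BᵀPA = [-0.4246 -0.1687; 0.2417 0.8747]
A−BK = [-0.2851 -0.0744; -0.0919 -0.0820]
AᵀP(A−BK) = [0.7275 0.5811; 0.5811 1.2820]
P' = Q + AᵀP(A−BK) = [20.7275 2.5811; 2.5811 1.5320]
tr(P') = 22.2596


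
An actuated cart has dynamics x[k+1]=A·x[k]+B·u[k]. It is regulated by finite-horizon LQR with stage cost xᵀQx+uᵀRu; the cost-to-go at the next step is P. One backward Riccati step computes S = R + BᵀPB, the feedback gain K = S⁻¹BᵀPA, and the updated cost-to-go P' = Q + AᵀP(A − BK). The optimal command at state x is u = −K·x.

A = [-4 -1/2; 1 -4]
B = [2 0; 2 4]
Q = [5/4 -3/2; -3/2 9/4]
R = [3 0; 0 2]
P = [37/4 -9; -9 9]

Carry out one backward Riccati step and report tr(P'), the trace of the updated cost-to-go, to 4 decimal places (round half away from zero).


BᵀP = [0.5000 0.0000; -36.0000 36.0000]
S = R + BᵀPB = [3 0; 0 2] + [1.0000 0.0000; 0.0000 144.0000] = [4.0000 0.0000; 0.0000 146.0000]
BᵀPA = [-2.0000 -0.2500; 180.0000 -126.0000]
K = S⁻¹·BᵀPA = [-0.5000 -0.0625; 1.2329 -0.8630]
A−BK = [-3.0000 -0.3750; -2.9315 -0.4229]
AᵀP(A−BK) = [6.0822 -1.7825; -1.7825 1.5571]
P' = Q + AᵀP(A−BK) = [7.3322 -3.2825; -3.2825 3.8071]
tr(P') = 11.1393

11.1393


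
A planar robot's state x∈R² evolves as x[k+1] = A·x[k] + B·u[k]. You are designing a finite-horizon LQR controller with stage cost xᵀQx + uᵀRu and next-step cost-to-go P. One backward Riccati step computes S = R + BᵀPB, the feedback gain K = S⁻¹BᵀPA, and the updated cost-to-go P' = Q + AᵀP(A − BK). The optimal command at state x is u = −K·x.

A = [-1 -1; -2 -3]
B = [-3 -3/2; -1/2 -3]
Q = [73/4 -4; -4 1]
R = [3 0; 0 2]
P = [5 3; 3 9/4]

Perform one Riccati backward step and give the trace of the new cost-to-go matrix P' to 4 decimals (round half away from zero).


BᵀP = [-16.5000 -10.1250; -16.5000 -11.2500]
S = R + BᵀPB = [3 0; 0 2] + [54.5625 55.1250; 55.1250 58.5000] = [57.5625 55.1250; 55.1250 60.5000]
BᵀPA = [36.7500 46.8750; 39.0000 50.2500]
K = S⁻¹·BᵀPA = [0.1656 0.1485; 0.4937 0.6953]
A−BK = [0.2375 0.4884; -0.4360 -0.8400]
AᵀP(A−BK) = [0.6583 0.9270; 0.9270 1.3516]
P' = Q + AᵀP(A−BK) = [18.9083 -3.0730; -3.0730 2.3516]
tr(P') = 21.2599

21.2599


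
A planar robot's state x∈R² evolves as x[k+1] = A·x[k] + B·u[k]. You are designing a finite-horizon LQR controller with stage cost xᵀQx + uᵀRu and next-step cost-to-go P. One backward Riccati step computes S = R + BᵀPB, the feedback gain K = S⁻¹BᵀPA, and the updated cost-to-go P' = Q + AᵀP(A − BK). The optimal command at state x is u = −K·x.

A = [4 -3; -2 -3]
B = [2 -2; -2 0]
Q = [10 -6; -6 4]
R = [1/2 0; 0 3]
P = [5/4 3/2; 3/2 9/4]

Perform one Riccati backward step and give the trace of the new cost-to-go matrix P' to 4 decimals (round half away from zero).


33.9934

BᵀP = [-0.5000 -1.5000; -2.5000 -3.0000]
S = R + BᵀPB = [1/2 0; 0 3] + [2.0000 1.0000; 1.0000 5.0000] = [2.5000 1.0000; 1.0000 8.0000]
BᵀPA = [1.0000 6.0000; -4.0000 16.5000]
K = S⁻¹·BᵀPA = [0.6316 1.6579; -0.5789 1.8553]
A−BK = [1.5789 -2.6053; -0.7368 0.3158]
AᵀP(A−BK) = [2.0526 -4.7368; -4.7368 17.9408]
P' = Q + AᵀP(A−BK) = [12.0526 -10.7368; -10.7368 21.9408]
tr(P') = 33.9934


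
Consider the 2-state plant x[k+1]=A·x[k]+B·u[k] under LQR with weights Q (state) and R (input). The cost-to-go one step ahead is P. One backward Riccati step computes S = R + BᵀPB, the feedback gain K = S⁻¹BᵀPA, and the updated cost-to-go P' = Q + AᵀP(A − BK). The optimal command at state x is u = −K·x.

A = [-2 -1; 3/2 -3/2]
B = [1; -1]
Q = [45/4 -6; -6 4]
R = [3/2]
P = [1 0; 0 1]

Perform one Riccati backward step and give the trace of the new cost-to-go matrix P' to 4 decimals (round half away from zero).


BᵀP = [1.0000 -1.0000]
S = R + BᵀPB = [3/2] + [2.0000] = [3.5000]
BᵀPA = [-3.5000 0.5000]
K = S⁻¹·BᵀPA = [-1.0000 0.1429]
A−BK = [-1.0000 -1.1429; 0.5000 -1.3571]
AᵀP(A−BK) = [2.7500 0.2500; 0.2500 3.1786]
P' = Q + AᵀP(A−BK) = [14.0000 -5.7500; -5.7500 7.1786]
tr(P') = 21.1786

21.1786


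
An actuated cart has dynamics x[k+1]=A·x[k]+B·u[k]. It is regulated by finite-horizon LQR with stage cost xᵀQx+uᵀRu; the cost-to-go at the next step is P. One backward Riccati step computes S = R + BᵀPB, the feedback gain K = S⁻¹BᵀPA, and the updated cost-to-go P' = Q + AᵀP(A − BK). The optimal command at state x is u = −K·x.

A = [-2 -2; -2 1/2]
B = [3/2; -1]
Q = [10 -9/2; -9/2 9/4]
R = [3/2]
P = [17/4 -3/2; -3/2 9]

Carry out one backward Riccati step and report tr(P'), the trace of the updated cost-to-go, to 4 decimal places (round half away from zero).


BᵀP = [7.8750 -11.2500]
S = R + BᵀPB = [3/2] + [23.0625] = [24.5625]
BᵀPA = [6.7500 -21.3750]
K = S⁻¹·BᵀPA = [0.2748 -0.8702]
A−BK = [-2.4122 -0.6947; -1.7252 -0.3702]
AᵀP(A−BK) = [39.1450 9.3740; 9.3740 3.6489]
P' = Q + AᵀP(A−BK) = [49.1450 4.8740; 4.8740 5.8989]
tr(P') = 55.0439

55.0439


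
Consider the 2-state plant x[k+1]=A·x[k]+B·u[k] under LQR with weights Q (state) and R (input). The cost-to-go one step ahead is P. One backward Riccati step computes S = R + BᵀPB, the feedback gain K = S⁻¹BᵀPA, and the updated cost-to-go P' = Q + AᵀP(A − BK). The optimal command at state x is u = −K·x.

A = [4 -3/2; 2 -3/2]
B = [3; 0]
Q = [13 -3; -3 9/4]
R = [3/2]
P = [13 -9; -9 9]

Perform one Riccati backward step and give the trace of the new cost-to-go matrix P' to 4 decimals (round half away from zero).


33.7184

BᵀP = [39.0000 -27.0000]
S = R + BᵀPB = [3/2] + [117.0000] = [118.5000]
BᵀPA = [102.0000 -18.0000]
K = S⁻¹·BᵀPA = [0.8608 -0.1519]
A−BK = [1.4177 -1.0443; 2.0000 -1.5000]
AᵀP(A−BK) = [12.2025 -8.5063; -8.5063 6.2658]
P' = Q + AᵀP(A−BK) = [25.2025 -11.5063; -11.5063 8.5158]
tr(P') = 33.7184


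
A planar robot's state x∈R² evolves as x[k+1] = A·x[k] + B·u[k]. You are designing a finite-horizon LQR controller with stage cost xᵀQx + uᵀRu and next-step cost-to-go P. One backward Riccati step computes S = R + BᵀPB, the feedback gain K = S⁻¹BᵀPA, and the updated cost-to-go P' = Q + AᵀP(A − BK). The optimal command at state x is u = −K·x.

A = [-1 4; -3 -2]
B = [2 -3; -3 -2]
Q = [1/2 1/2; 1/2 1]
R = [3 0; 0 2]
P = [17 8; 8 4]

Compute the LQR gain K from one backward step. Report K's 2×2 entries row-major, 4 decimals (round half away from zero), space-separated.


0.2143 0.5305 0.6410 -0.6885

BᵀP = [10.0000 4.0000; -67.0000 -32.0000]
S = R + BᵀPB = [3 0; 0 2] + [8.0000 -38.0000; -38.0000 265.0000] = [11.0000 -38.0000; -38.0000 267.0000]
BᵀPA = [-22.0000 32.0000; 163.0000 -204.0000]
K = S⁻¹·BᵀPA = [0.2143 0.5305; 0.6410 -0.6885]
A−BK = [0.4943 0.8734; -1.0750 -1.7857]
AᵀP(A−BK) = [1.2338 -0.0965; -0.0965 2.5613]
P' = Q + AᵀP(A−BK) = [1.7338 0.4035; 0.4035 3.5613]
tr(P') = 5.2950


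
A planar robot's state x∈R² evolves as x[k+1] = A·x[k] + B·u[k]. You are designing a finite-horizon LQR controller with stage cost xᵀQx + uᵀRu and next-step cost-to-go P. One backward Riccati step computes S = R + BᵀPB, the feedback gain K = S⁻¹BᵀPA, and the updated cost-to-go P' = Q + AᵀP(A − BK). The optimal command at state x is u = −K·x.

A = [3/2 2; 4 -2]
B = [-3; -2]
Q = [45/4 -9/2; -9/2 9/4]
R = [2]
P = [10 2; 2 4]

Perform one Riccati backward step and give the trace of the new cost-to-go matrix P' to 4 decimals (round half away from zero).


BᵀP = [-34.0000 -14.0000]
S = R + BᵀPB = [2] + [130.0000] = [132.0000]
BᵀPA = [-107.0000 -40.0000]
K = S⁻¹·BᵀPA = [-0.8106 -0.3030]
A−BK = [-0.9318 1.0909; 2.3788 -2.6061]
AᵀP(A−BK) = [23.7652 -24.4242; -24.4242 27.8788]
P' = Q + AᵀP(A−BK) = [35.0152 -28.9242; -28.9242 30.1288]
tr(P') = 65.1439

65.1439


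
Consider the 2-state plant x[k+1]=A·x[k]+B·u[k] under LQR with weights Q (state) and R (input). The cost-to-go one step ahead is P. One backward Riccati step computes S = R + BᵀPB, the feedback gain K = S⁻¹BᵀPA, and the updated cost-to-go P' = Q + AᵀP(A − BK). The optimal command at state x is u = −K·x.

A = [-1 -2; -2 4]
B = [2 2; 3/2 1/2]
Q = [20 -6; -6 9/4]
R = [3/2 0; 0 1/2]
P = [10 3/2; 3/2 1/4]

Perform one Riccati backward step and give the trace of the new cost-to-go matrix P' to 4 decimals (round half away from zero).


23.1128

BᵀP = [22.2500 3.3750; 20.7500 3.1250]
S = R + BᵀPB = [3/2 0; 0 1/2] + [49.5625 46.1875; 46.1875 43.0625] = [51.0625 46.1875; 46.1875 43.5625]
BᵀPA = [-29.0000 -31.0000; -27.0000 -29.0000]
K = S⁻¹·BᵀPA = [-0.1783 -0.1207; -0.4307 -0.5377]
A−BK = [0.2181 -0.6831; -1.5171 4.4499]
AᵀP(A−BK) = [0.1989 -0.0192; -0.0192 0.6639]
P' = Q + AᵀP(A−BK) = [20.1989 -6.0192; -6.0192 2.9139]
tr(P') = 23.1128


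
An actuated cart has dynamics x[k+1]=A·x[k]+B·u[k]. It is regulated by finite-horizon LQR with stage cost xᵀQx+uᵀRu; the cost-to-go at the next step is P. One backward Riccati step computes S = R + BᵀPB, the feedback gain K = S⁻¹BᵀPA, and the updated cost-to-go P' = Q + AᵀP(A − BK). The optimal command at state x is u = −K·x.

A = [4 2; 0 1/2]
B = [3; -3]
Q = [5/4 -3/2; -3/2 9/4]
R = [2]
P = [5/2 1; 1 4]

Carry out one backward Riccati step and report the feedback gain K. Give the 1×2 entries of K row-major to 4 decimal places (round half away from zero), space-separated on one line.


BᵀP = [4.5000 -9.0000]
S = R + BᵀPB = [2] + [40.5000] = [42.5000]
BᵀPA = [18.0000 4.5000]
K = S⁻¹·BᵀPA = [0.4235 0.1059]
A−BK = [2.7294 1.6824; 1.2706 0.8176]
AᵀP(A−BK) = [32.3765 20.0941; 20.0941 12.5235]
P' = Q + AᵀP(A−BK) = [33.6265 18.5941; 18.5941 14.7735]
tr(P') = 48.4000

0.4235 0.1059


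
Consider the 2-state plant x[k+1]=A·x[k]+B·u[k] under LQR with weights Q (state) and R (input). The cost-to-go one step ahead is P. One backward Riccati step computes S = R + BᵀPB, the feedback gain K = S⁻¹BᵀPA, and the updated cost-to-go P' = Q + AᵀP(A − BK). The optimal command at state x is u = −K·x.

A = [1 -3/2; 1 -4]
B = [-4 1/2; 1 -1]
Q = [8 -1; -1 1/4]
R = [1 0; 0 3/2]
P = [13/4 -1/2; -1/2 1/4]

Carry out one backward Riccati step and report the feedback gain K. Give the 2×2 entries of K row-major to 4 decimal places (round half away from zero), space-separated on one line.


BᵀP = [-13.5000 2.2500; 2.1250 -0.5000]
S = R + BᵀPB = [1 0; 0 3/2] + [56.2500 -9.0000; -9.0000 1.5625] = [57.2500 -9.0000; -9.0000 3.0625]
BᵀPA = [-11.2500 11.2500; 1.6250 -1.1875]
K = S⁻¹·BᵀPA = [-0.2102 0.2519; -0.0871 0.3527]
A−BK = [0.2027 -0.6685; 1.1231 -3.8993]
AᵀP(A−BK) = [0.2768 -0.8637; -0.8637 2.8969]
P' = Q + AᵀP(A−BK) = [8.2768 -1.8637; -1.8637 3.1469]
tr(P') = 11.4237

-0.2102 0.2519 -0.0871 0.3527


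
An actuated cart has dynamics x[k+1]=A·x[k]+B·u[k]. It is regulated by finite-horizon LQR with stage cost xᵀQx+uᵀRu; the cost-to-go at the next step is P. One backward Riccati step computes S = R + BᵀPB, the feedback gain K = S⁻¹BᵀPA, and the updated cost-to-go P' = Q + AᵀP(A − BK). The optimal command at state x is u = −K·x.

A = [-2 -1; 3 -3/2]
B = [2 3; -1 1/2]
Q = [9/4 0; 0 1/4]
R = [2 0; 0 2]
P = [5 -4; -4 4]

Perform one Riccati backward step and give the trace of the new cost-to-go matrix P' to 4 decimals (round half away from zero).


BᵀP = [14.0000 -12.0000; 13.0000 -10.0000]
S = R + BᵀPB = [2 0; 0 2] + [40.0000 36.0000; 36.0000 34.0000] = [42.0000 36.0000; 36.0000 36.0000]
BᵀPA = [-64.0000 4.0000; -56.0000 2.0000]
K = S⁻¹·BᵀPA = [-1.3333 0.3333; -0.2222 -0.2778]
A−BK = [1.3333 -0.8333; 1.7778 -1.0278]
AᵀP(A−BK) = [6.2222 -2.2222; -2.2222 1.2222]
P' = Q + AᵀP(A−BK) = [8.4722 -2.2222; -2.2222 1.4722]
tr(P') = 9.9444

9.9444


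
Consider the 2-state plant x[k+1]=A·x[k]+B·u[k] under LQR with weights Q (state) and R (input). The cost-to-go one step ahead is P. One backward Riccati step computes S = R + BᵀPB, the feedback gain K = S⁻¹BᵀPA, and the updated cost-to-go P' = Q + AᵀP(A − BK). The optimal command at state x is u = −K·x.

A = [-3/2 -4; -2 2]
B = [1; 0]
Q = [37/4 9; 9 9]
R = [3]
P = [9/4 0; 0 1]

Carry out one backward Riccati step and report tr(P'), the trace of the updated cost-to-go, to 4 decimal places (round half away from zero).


49.7143

BᵀP = [2.2500 0.0000]
S = R + BᵀPB = [3] + [2.2500] = [5.2500]
BᵀPA = [-3.3750 -9.0000]
K = S⁻¹·BᵀPA = [-0.6429 -1.7143]
A−BK = [-0.8571 -2.2857; -2.0000 2.0000]
AᵀP(A−BK) = [6.8929 3.7143; 3.7143 24.5714]
P' = Q + AᵀP(A−BK) = [16.1429 12.7143; 12.7143 33.5714]
tr(P') = 49.7143


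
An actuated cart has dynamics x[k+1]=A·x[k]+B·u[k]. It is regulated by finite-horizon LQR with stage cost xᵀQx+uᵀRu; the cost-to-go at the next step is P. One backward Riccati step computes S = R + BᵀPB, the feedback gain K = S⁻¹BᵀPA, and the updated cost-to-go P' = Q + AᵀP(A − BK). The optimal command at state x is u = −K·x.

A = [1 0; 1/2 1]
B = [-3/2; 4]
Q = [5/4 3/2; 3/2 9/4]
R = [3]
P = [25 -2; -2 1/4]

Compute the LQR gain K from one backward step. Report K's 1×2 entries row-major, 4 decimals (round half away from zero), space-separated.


BᵀP = [-45.5000 4.0000]
S = R + BᵀPB = [3] + [84.2500] = [87.2500]
BᵀPA = [-43.5000 4.0000]
K = S⁻¹·BᵀPA = [-0.4986 0.0458]
A−BK = [0.2521 0.0688; 2.4943 0.8166]
AᵀP(A−BK) = [1.3748 0.1193; 0.1193 0.0666]
P' = Q + AᵀP(A−BK) = [2.6248 1.6193; 1.6193 2.3166]
tr(P') = 4.9414

-0.4986 0.0458


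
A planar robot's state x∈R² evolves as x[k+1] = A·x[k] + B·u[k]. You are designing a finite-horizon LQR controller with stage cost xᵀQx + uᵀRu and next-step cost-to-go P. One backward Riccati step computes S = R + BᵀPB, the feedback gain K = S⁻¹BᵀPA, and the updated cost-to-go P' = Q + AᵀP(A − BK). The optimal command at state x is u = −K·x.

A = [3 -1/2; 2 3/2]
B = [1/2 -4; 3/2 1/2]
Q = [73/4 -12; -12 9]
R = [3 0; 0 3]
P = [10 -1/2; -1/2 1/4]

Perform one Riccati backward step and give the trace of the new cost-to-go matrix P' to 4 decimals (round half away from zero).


30.1814

BᵀP = [4.2500 0.1250; -40.2500 2.1250]
S = R + BᵀPB = [3 0; 0 3] + [2.3125 -16.9375; -16.9375 162.0625] = [5.3125 -16.9375; -16.9375 165.0625]
BᵀPA = [13.0000 -1.9375; -116.5000 23.3125]
K = S⁻¹·BᵀPA = [0.2925 0.1272; -0.6758 0.1543]
A−BK = [0.1506 0.0535; 1.8991 1.2321]
AᵀP(A−BK) = [2.4692 0.3208; 0.3208 0.4621]
P' = Q + AᵀP(A−BK) = [20.7192 -11.6792; -11.6792 9.4621]
tr(P') = 30.1814


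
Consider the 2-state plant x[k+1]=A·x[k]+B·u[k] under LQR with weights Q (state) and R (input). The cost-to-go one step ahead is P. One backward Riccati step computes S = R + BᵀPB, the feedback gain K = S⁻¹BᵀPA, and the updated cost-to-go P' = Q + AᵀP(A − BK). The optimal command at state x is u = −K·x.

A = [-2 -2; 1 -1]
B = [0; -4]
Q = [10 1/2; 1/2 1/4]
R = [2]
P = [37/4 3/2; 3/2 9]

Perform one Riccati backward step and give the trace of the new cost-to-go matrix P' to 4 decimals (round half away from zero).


82.5240

BᵀP = [-6.0000 -36.0000]
S = R + BᵀPB = [2] + [144.0000] = [146.0000]
BᵀPA = [-24.0000 48.0000]
K = S⁻¹·BᵀPA = [-0.1644 0.3288]
A−BK = [-2.0000 -2.0000; 0.3425 0.3151]
AᵀP(A−BK) = [36.0548 35.8904; 35.8904 36.2192]
P' = Q + AᵀP(A−BK) = [46.0548 36.3904; 36.3904 36.4692]
tr(P') = 82.5240


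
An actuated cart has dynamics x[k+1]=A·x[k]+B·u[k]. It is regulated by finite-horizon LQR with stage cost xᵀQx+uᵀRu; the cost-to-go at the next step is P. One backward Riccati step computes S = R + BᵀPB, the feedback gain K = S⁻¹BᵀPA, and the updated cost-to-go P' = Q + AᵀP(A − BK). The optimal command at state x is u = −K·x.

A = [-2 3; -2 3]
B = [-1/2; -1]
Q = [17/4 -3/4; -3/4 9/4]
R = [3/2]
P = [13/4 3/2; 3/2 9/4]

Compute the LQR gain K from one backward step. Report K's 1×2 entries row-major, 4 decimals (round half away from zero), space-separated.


2.0206 -3.0309

BᵀP = [-3.1250 -3.0000]
S = R + BᵀPB = [3/2] + [4.5625] = [6.0625]
BᵀPA = [12.2500 -18.3750]
K = S⁻¹·BᵀPA = [2.0206 -3.0309]
A−BK = [-0.9897 1.4845; 0.0206 -0.0309]
AᵀP(A−BK) = [9.2474 -13.8711; -13.8711 20.8067]
P' = Q + AᵀP(A−BK) = [13.4974 -14.6211; -14.6211 23.0567]
tr(P') = 36.5541


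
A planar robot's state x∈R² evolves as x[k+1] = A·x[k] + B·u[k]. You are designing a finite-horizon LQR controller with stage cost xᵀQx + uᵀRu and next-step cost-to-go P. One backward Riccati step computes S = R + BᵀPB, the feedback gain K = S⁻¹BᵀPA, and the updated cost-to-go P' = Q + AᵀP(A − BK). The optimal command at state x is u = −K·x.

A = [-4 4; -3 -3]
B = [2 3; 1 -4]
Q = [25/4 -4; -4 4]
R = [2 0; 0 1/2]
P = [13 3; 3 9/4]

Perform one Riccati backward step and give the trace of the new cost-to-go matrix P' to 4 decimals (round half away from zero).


21.1353

BᵀP = [29.0000 8.2500; 27.0000 0.0000]
S = R + BᵀPB = [2 0; 0 1/2] + [66.2500 54.0000; 54.0000 81.0000] = [68.2500 54.0000; 54.0000 81.5000]
BᵀPA = [-140.7500 91.2500; -108.0000 108.0000]
K = S⁻¹·BᵀPA = [-2.1309 0.6064; 0.0867 0.9233]
A−BK = [0.0016 0.0171; -0.5222 0.0869]
AᵀP(A−BK) = [9.6937 -2.6726; -2.6726 1.1915]
P' = Q + AᵀP(A−BK) = [15.9437 -6.6726; -6.6726 5.1915]
tr(P') = 21.1353


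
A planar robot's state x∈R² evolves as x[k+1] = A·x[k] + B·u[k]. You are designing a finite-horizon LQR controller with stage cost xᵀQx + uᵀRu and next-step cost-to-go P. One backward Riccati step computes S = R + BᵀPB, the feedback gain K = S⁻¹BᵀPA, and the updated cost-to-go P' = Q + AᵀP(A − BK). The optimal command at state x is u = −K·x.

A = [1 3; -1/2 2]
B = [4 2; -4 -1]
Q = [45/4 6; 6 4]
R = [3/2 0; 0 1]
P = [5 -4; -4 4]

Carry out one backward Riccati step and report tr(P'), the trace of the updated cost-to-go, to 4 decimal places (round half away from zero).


BᵀP = [36.0000 -32.0000; 14.0000 -12.0000]
S = R + BᵀPB = [3/2 0; 0 1] + [272.0000 104.0000; 104.0000 40.0000] = [273.5000 104.0000; 104.0000 41.0000]
BᵀPA = [52.0000 44.0000; 20.0000 18.0000]
K = S⁻¹·BᵀPA = [0.1308 -0.1711; 0.1560 0.8730]
A−BK = [0.1648 1.9384; 0.1792 2.1887]
AᵀP(A−BK) = [0.0780 0.4365; 0.4365 4.8138]
P' = Q + AᵀP(A−BK) = [11.3280 6.4365; 6.4365 8.8138]
tr(P') = 20.1418

20.1418


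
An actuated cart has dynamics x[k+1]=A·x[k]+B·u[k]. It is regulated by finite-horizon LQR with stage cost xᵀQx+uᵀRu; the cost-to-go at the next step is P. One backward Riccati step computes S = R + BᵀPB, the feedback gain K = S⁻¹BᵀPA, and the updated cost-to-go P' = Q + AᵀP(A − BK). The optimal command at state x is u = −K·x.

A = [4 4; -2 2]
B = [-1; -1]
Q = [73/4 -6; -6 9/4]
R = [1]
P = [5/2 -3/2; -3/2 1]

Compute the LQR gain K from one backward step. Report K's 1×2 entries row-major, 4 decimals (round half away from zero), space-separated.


-3.3333 -2.0000

BᵀP = [-1.0000 0.5000]
S = R + BᵀPB = [1] + [0.5000] = [1.5000]
BᵀPA = [-5.0000 -3.0000]
K = S⁻¹·BᵀPA = [-3.3333 -2.0000]
A−BK = [0.6667 2.0000; -5.3333 0.0000]
AᵀP(A−BK) = [51.3333 26.0000; 26.0000 14.0000]
P' = Q + AᵀP(A−BK) = [69.5833 20.0000; 20.0000 16.2500]
tr(P') = 85.8333


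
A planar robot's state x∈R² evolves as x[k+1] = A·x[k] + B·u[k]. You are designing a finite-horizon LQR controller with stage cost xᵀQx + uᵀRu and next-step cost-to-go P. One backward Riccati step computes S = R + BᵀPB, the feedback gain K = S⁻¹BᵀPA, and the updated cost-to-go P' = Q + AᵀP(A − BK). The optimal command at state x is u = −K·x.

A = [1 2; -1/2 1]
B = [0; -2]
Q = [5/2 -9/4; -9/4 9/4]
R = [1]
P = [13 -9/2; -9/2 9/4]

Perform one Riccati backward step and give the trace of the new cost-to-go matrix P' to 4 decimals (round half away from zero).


BᵀP = [9.0000 -4.5000]
S = R + BᵀPB = [1] + [9.0000] = [10.0000]
BᵀPA = [11.2500 13.5000]
K = S⁻¹·BᵀPA = [1.1250 1.3500]
A−BK = [1.0000 2.0000; 1.7500 3.7000]
AᵀP(A−BK) = [5.4063 9.6875; 9.6875 18.0250]
P' = Q + AᵀP(A−BK) = [7.9063 7.4375; 7.4375 20.2750]
tr(P') = 28.1813

28.1813


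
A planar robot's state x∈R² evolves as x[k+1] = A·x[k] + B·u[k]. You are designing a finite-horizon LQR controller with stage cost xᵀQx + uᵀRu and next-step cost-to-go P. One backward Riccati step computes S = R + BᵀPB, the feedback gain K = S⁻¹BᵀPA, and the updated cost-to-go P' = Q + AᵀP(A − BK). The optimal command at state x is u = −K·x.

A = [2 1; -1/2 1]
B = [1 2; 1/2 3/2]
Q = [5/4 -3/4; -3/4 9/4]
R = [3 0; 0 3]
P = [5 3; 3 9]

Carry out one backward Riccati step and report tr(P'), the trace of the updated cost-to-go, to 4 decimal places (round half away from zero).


BᵀP = [6.5000 7.5000; 14.5000 19.5000]
S = R + BᵀPB = [3 0; 0 3] + [10.2500 24.2500; 24.2500 58.2500] = [13.2500 24.2500; 24.2500 61.2500]
BᵀPA = [9.2500 14.0000; 19.2500 34.0000]
K = S⁻¹·BᵀPA = [0.4463 0.1477; 0.1376 0.4966]
A−BK = [1.2785 -0.1409; -0.9295 0.1812]
AᵀP(A−BK) = [9.4732 -0.9262; -0.9262 1.0470]
P' = Q + AᵀP(A−BK) = [10.7232 -1.6762; -1.6762 3.2970]
tr(P') = 14.0201

14.0201


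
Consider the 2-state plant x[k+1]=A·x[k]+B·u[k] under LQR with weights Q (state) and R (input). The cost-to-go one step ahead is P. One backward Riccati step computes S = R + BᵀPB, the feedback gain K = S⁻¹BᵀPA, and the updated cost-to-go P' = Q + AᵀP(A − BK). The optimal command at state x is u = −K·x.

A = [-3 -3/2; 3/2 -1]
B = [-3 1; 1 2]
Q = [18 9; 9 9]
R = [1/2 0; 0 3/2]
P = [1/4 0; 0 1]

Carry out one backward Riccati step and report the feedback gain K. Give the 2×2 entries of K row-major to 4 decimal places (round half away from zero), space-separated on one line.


0.9375 0.1844 0.1875 -0.4531

BᵀP = [-0.7500 1.0000; 0.2500 2.0000]
S = R + BᵀPB = [1/2 0; 0 3/2] + [3.2500 1.2500; 1.2500 4.2500] = [3.7500 1.2500; 1.2500 5.7500]
BᵀPA = [3.7500 0.1250; 2.2500 -2.3750]
K = S⁻¹·BᵀPA = [0.9375 0.1844; 0.1875 -0.4531]
A−BK = [-0.3750 -0.4938; 0.1875 -0.2781]
AᵀP(A−BK) = [0.5625 -0.0469; -0.0469 0.4633]
P' = Q + AᵀP(A−BK) = [18.5625 8.9531; 8.9531 9.4633]
tr(P') = 28.0258


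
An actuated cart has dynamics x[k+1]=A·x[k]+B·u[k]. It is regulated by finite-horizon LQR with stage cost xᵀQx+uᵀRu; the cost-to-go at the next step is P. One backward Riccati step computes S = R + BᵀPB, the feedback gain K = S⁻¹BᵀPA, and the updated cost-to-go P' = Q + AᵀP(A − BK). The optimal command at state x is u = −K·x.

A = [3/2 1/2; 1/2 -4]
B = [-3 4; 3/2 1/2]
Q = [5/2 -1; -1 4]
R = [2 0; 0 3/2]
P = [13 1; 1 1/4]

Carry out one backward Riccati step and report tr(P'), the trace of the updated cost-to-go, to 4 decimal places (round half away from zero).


8.9732

BᵀP = [-37.5000 -2.6250; 52.5000 4.1250]
S = R + BᵀPB = [2 0; 0 3/2] + [108.5625 -151.3125; -151.3125 212.0625] = [110.5625 -151.3125; -151.3125 213.5625]
BᵀPA = [-57.5625 -8.2500; 80.8125 9.7500]
K = S⁻¹·BᵀPA = [-0.0911 -0.4000; 0.3139 -0.2377]
A−BK = [-0.0287 0.2510; 0.4797 -3.2812]
AᵀP(A−BK) = [0.2051 -0.3116; -0.3116 2.2681]
P' = Q + AᵀP(A−BK) = [2.7051 -1.3116; -1.3116 6.2681]
tr(P') = 8.9732


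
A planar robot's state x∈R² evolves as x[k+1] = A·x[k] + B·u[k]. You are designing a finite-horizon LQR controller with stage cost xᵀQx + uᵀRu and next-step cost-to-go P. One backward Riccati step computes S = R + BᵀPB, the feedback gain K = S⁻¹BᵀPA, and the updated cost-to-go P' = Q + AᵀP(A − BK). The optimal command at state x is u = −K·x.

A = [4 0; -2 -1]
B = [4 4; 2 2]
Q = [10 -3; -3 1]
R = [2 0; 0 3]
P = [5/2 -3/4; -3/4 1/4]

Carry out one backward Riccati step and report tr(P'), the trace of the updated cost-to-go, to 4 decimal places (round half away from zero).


BᵀP = [8.5000 -2.5000; 8.5000 -2.5000]
S = R + BᵀPB = [2 0; 0 3] + [29.0000 29.0000; 29.0000 29.0000] = [31.0000 29.0000; 29.0000 32.0000]
BᵀPA = [39.0000 2.5000; 39.0000 2.5000]
K = S⁻¹·BᵀPA = [0.7748 0.0497; 0.5166 0.0331]
A−BK = [-1.1656 -0.3311; -4.5828 -1.1656]
AᵀP(A−BK) = [2.6358 0.2715; 0.2715 0.0430]
P' = Q + AᵀP(A−BK) = [12.6358 -2.7285; -2.7285 1.0430]
tr(P') = 13.6788

13.6788


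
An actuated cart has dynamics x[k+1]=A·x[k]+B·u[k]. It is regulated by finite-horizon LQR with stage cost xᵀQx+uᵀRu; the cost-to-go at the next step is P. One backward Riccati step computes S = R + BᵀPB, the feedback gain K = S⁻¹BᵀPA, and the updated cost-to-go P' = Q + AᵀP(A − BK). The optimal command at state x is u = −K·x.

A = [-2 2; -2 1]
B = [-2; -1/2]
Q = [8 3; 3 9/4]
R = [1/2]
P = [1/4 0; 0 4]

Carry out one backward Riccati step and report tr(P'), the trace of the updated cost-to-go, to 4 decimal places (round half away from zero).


18.6500

BᵀP = [-0.5000 -2.0000]
S = R + BᵀPB = [1/2] + [2.0000] = [2.5000]
BᵀPA = [5.0000 -3.0000]
K = S⁻¹·BᵀPA = [2.0000 -1.2000]
A−BK = [2.0000 -0.4000; -1.0000 0.4000]
AᵀP(A−BK) = [7.0000 -3.0000; -3.0000 1.4000]
P' = Q + AᵀP(A−BK) = [15.0000 0.0000; 0.0000 3.6500]
tr(P') = 18.6500


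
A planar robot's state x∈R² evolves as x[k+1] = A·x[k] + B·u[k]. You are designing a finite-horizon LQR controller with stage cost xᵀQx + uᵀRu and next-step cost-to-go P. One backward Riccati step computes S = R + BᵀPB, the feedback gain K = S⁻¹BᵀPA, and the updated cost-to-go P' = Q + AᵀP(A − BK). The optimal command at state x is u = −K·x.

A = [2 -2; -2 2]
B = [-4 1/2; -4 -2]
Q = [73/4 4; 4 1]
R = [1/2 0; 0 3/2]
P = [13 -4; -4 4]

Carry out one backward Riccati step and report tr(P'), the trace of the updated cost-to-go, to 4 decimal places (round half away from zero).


BᵀP = [-36.0000 0.0000; 14.5000 -10.0000]
S = R + BᵀPB = [1/2 0; 0 3/2] + [144.0000 -18.0000; -18.0000 27.2500] = [144.5000 -18.0000; -18.0000 28.7500]
BᵀPA = [-72.0000 72.0000; 49.0000 -49.0000]
K = S⁻¹·BᵀPA = [-0.3102 0.3102; 1.5102 -1.5102]
A−BK = [0.0043 -0.0043; -0.2203 0.2203]
AᵀP(A−BK) = [3.6709 -3.6709; -3.6709 3.6709]
P' = Q + AᵀP(A−BK) = [21.9209 0.3291; 0.3291 4.6709]
tr(P') = 26.5918

26.5918


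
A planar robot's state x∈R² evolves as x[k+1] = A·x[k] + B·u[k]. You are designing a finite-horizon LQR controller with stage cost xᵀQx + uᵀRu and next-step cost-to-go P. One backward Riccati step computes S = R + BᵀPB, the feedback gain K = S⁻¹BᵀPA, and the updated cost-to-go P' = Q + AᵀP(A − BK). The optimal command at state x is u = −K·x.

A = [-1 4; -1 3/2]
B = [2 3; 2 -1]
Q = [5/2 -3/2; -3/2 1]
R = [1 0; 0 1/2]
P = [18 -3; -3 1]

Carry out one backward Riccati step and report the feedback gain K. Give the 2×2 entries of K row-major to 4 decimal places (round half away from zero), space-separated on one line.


BᵀP = [30.0000 -4.0000; 57.0000 -10.0000]
S = R + BᵀPB = [1 0; 0 1/2] + [52.0000 94.0000; 94.0000 181.0000] = [53.0000 94.0000; 94.0000 181.5000]
BᵀPA = [-26.0000 114.0000; -47.0000 213.0000]
K = S⁻¹·BᵀPA = [-0.3842 0.8539; -0.0600 0.7313]
A−BK = [-0.0517 0.0983; -0.2916 0.5236]
AᵀP(A−BK) = [0.1921 -0.4269; -0.4269 1.1358]
P' = Q + AᵀP(A−BK) = [2.6921 -1.9269; -1.9269 2.1358]
tr(P') = 4.8279

-0.3842 0.8539 -0.0600 0.7313


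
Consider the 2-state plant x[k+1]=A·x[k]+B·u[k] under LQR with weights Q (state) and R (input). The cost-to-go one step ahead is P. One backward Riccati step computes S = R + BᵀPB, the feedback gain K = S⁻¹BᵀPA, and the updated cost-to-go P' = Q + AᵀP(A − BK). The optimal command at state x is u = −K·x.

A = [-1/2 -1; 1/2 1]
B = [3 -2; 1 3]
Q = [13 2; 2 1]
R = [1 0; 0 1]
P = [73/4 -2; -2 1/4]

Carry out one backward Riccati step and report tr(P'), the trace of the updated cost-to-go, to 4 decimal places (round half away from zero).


BᵀP = [52.7500 -5.7500; -42.5000 4.7500]
S = R + BᵀPB = [1 0; 0 1] + [152.5000 -122.7500; -122.7500 99.2500] = [153.5000 -122.7500; -122.7500 100.2500]
BᵀPA = [-29.2500 -58.5000; 23.6250 47.2500]
K = S⁻¹·BᵀPA = [-0.1008 -0.2016; 0.1122 0.2244]
A−BK = [0.0269 0.0538; 0.2642 0.5283]
AᵀP(A−BK) = [0.0250 0.0500; 0.0500 0.0999]
P' = Q + AᵀP(A−BK) = [13.0250 2.0500; 2.0500 1.0999]
tr(P') = 14.1249

14.1249


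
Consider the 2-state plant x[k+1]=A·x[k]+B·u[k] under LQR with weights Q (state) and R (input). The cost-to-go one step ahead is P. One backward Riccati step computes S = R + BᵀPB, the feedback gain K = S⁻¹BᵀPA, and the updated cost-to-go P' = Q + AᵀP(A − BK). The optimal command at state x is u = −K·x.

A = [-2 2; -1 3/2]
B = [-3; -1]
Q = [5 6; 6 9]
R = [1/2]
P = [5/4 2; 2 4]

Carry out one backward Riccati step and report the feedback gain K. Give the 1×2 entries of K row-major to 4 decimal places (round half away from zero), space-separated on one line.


0.7748 -0.9550

BᵀP = [-5.7500 -10.0000]
S = R + BᵀPB = [1/2] + [27.2500] = [27.7500]
BᵀPA = [21.5000 -26.5000]
K = S⁻¹·BᵀPA = [0.7748 -0.9550]
A−BK = [0.3243 -0.8649; -0.2252 0.5450]
AᵀP(A−BK) = [0.3423 -0.4685; -0.4685 0.6937]
P' = Q + AᵀP(A−BK) = [5.3423 5.5315; 5.5315 9.6937]
tr(P') = 15.0360


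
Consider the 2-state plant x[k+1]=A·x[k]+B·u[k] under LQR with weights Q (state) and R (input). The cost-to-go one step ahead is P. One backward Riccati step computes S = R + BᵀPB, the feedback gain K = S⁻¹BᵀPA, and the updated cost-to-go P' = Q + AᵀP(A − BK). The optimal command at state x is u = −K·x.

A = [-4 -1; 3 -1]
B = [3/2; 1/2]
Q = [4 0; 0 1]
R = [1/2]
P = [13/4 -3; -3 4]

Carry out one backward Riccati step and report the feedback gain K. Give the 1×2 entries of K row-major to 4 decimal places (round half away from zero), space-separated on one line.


BᵀP = [3.3750 -2.5000]
S = R + BᵀPB = [1/2] + [3.8125] = [4.3125]
BᵀPA = [-21.0000 -0.8750]
K = S⁻¹·BᵀPA = [-4.8696 -0.2029]
A−BK = [3.3043 -0.6957; 5.4348 -0.8986]
AᵀP(A−BK) = [57.7391 -6.2609; -6.2609 1.0725]
P' = Q + AᵀP(A−BK) = [61.7391 -6.2609; -6.2609 2.0725]
tr(P') = 63.8116

-4.8696 -0.2029


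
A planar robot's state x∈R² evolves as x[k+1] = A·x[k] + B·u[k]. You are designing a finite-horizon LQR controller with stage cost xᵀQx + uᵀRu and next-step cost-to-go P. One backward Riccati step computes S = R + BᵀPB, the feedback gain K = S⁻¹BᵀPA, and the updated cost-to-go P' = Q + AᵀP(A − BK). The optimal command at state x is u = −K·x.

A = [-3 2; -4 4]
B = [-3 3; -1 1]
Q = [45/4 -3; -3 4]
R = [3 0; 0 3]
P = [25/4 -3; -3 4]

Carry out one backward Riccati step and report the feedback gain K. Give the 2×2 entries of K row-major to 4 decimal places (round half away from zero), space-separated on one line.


BᵀP = [-15.7500 5.0000; 15.7500 -5.0000]
S = R + BᵀPB = [3 0; 0 3] + [42.2500 -42.2500; -42.2500 42.2500] = [45.2500 -42.2500; -42.2500 45.2500]
BᵀPA = [27.2500 -11.5000; -27.2500 11.5000]
K = S⁻¹·BᵀPA = [0.3114 -0.1314; -0.3114 0.1314]
A−BK = [-1.1314 1.2114; -3.3771 3.7371]
AᵀP(A−BK) = [31.2771 -34.3371; -34.3371 37.9771]
P' = Q + AᵀP(A−BK) = [42.5271 -37.3371; -37.3371 41.9771]
tr(P') = 84.5043

0.3114 -0.1314 -0.3114 0.1314


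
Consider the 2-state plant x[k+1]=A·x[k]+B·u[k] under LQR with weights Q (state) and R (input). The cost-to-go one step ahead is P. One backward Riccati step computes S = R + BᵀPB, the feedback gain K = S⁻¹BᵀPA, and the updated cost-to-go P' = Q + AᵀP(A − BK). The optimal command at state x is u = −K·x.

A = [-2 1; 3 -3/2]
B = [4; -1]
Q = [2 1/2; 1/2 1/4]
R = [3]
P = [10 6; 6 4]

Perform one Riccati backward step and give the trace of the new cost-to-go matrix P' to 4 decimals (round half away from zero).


BᵀP = [34.0000 20.0000]
S = R + BᵀPB = [3] + [116.0000] = [119.0000]
BᵀPA = [-8.0000 4.0000]
K = S⁻¹·BᵀPA = [-0.0672 0.0336]
A−BK = [-1.7311 0.8655; 2.9328 -1.4664]
AᵀP(A−BK) = [3.4622 -1.7311; -1.7311 0.8655]
P' = Q + AᵀP(A−BK) = [5.4622 -1.2311; -1.2311 1.1155]
tr(P') = 6.5777

6.5777


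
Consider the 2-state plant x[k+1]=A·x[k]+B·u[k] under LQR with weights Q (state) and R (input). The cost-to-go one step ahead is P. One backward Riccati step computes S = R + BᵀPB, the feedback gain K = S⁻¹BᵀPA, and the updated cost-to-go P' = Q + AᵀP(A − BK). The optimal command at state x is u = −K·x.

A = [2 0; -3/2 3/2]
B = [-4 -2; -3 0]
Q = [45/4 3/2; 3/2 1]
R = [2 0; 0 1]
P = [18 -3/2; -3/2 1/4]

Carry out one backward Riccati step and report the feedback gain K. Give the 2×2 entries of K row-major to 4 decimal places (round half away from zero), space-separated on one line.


-0.2127 -0.0678 -0.6545 0.1870

BᵀP = [-67.5000 5.2500; -36.0000 3.0000]
S = R + BᵀPB = [2 0; 0 1] + [254.2500 135.0000; 135.0000 72.0000] = [256.2500 135.0000; 135.0000 73.0000]
BᵀPA = [-142.8750 7.8750; -76.5000 4.5000]
K = S⁻¹·BᵀPA = [-0.2127 -0.0678; -0.6545 0.1870]
A−BK = [-0.1600 0.1029; -2.1382 1.2966]
AᵀP(A−BK) = [1.0964 -0.4418; -0.4418 0.2548]
P' = Q + AᵀP(A−BK) = [12.3464 1.0582; 1.0582 1.2548]
tr(P') = 13.6012


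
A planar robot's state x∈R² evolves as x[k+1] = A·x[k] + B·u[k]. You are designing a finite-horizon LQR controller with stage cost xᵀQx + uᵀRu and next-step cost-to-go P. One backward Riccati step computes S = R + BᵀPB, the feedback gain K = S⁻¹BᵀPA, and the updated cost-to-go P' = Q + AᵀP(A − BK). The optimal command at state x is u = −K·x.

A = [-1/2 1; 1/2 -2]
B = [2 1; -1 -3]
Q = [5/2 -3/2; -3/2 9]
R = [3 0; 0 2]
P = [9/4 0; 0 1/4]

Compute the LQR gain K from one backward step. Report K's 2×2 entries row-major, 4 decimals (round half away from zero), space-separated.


-0.1453 0.2461 -0.1134 0.3782

BᵀP = [4.5000 -0.2500; 2.2500 -0.7500]
S = R + BᵀPB = [3 0; 0 2] + [9.2500 5.2500; 5.2500 4.5000] = [12.2500 5.2500; 5.2500 6.5000]
BᵀPA = [-2.3750 5.0000; -1.5000 3.7500]
K = S⁻¹·BᵀPA = [-0.1453 0.2461; -0.1134 0.3782]
A−BK = [-0.0960 0.1297; 0.0144 -0.6194]
AᵀP(A−BK) = [0.1098 -0.2233; -0.2233 0.6014]
P' = Q + AᵀP(A−BK) = [2.6098 -1.7233; -1.7233 9.6014]
tr(P') = 12.2113


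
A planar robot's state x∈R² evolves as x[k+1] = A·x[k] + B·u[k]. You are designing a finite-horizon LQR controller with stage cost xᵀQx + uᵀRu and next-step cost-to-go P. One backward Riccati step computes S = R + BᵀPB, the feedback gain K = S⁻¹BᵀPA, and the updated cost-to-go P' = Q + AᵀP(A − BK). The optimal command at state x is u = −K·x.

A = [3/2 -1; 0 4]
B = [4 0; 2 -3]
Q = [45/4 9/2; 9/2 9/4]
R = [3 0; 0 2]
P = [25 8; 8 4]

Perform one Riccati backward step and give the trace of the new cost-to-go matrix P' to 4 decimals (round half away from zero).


BᵀP = [116.0000 40.0000; -24.0000 -12.0000]
S = R + BᵀPB = [3 0; 0 2] + [544.0000 -120.0000; -120.0000 36.0000] = [547.0000 -120.0000; -120.0000 38.0000]
BᵀPA = [174.0000 44.0000; -36.0000 -24.0000]
K = S⁻¹·BᵀPA = [0.3589 -0.1892; 0.1860 -1.2289]
A−BK = [0.0644 -0.2433; -0.1597 0.6915]
AᵀP(A−BK) = [0.4968 -0.8273; -0.8273 3.8287]
P' = Q + AᵀP(A−BK) = [11.7468 3.6727; 3.6727 6.0787]
tr(P') = 17.8255

17.8255
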